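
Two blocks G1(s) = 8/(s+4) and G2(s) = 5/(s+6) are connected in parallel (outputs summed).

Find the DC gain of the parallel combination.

Parallel: G_eq = G1 + G2. DC gain = G1(0) + G2(0) = 8/4 + 5/6 = 2 + 0.8333 = 2.8333.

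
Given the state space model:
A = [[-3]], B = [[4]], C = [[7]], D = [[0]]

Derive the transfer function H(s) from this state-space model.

(sI - A)⁻¹ = 1/(s + 3). H(s) = 7 × 4/(s + 3) + 0 = 28/(s + 3).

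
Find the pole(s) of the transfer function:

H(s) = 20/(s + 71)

Pole is where denominator = 0: s + 71 = 0, so s = -71.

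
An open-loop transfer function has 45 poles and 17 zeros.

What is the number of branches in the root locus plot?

Root locus has n branches where n = number of poles = 45.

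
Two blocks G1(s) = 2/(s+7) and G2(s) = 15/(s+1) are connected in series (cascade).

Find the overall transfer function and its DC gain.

Series: multiply transfer functions. G_eq = 2/(s+7) × 15/(s+1) = 30/((s+7)(s+1)). DC gain = 30/(7×1) = 4.2857.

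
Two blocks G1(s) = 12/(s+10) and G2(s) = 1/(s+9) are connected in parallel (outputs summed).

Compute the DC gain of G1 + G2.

Parallel: G_eq = G1 + G2. DC gain = G1(0) + G2(0) = 12/10 + 1/9 = 1.2 + 0.1111 = 1.3111.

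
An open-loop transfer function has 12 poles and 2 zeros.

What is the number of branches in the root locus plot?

Root locus has n branches where n = number of poles = 12.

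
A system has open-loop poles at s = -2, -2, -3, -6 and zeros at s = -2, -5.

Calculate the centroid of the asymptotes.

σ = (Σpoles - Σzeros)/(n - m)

σ = (Σpoles - Σzeros)/(n - m) = (-13 - (-7))/(4 - 2) = -6/2 = -3.0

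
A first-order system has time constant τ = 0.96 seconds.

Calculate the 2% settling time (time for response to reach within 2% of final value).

For first-order system, 2% settling time ≈ 4τ = 4 × 0.96 = 3.84 s.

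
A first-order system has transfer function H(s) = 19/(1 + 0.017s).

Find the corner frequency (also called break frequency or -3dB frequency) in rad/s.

Corner frequency = 1/τ = 1/0.017 = 58.824 rad/s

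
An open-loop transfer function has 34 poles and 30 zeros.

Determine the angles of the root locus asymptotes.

n - m = 34 - 30 = 4. Angles: θk = (2k + 1)·180°/4 = 45°, 135°, 225°, 315°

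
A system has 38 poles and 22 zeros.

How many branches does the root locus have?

Root locus has n branches where n = number of poles = 38.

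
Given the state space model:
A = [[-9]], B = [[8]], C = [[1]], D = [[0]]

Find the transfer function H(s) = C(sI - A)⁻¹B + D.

(sI - A)⁻¹ = 1/(s + 9). H(s) = 1 × 8/(s + 9) + 0 = 8/(s + 9).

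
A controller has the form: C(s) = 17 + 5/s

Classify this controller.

This is a Proportional-Integral (PI) controller.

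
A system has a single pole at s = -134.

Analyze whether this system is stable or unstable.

Pole at s = -134 is in the left half-plane. Stable.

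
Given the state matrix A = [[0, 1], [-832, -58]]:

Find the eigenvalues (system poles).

det(A - λI) = λ² - (-58)λ + 832 = (λ - (-26))(λ - (-32)). Eigenvalues: -26, -32.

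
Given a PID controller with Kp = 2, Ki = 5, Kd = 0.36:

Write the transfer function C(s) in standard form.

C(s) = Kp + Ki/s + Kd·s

Substituting values: C(s) = 2 + 5/s + 0.36s = (0.36s² + 2s + 5)/s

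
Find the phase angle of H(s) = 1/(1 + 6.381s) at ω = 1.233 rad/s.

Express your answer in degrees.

Phase = -arctan(ωτ) = -arctan(1.233 × 6.381) = -82.8°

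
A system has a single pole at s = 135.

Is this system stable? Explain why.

Pole at s = 135 is in the right half-plane. Unstable.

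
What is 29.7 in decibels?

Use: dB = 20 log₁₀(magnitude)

dB = 20 log₁₀(29.7) = 29.5 dB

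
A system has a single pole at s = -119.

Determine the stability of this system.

Pole at s = -119 is in the left half-plane. Stable.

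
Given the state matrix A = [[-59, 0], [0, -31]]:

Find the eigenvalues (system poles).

For diagonal matrix, eigenvalues are diagonal entries: λ₁ = -59, λ₂ = -31.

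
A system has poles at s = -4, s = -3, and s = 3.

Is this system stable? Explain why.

Pole(s) at s = 3 are not in the left half-plane. System is unstable.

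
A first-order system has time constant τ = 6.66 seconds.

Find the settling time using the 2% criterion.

For first-order system, 2% settling time ≈ 4τ = 4 × 6.66 = 26.64 s.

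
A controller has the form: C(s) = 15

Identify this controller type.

This is a Proportional (P) controller.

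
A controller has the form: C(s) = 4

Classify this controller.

This is a Proportional (P) controller.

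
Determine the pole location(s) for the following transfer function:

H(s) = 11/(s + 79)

Pole is where denominator = 0: s + 79 = 0, so s = -79.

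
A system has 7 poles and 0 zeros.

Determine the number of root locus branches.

Root locus has n branches where n = number of poles = 7.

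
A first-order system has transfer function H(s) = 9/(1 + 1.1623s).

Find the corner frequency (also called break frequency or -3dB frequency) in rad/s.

Corner frequency = 1/τ = 1/1.1623 = 0.86 rad/s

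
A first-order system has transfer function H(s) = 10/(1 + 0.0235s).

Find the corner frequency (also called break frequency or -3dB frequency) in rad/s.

Corner frequency = 1/τ = 1/0.0235 = 42.553 rad/s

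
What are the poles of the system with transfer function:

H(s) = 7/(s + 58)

Pole is where denominator = 0: s + 58 = 0, so s = -58.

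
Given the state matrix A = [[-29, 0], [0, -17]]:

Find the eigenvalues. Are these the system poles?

For diagonal matrix, eigenvalues are diagonal entries: λ₁ = -29, λ₂ = -17. Eigenvalues of A = system poles.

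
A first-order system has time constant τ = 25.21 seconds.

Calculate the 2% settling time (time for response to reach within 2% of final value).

For first-order system, 2% settling time ≈ 4τ = 4 × 25.21 = 100.84 s.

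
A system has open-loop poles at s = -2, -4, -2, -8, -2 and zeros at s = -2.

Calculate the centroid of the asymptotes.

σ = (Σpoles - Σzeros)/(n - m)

σ = (Σpoles - Σzeros)/(n - m) = (-18 - (-2))/(5 - 1) = -16/4 = -4.0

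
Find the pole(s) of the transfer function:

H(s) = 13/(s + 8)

Pole is where denominator = 0: s + 8 = 0, so s = -8.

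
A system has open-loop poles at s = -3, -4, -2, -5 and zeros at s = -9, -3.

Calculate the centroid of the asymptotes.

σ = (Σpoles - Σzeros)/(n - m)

σ = (Σpoles - Σzeros)/(n - m) = (-14 - (-12))/(4 - 2) = -2/2 = -1.0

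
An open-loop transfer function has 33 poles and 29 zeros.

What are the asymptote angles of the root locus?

n - m = 33 - 29 = 4. Angles: θk = (2k + 1)·180°/4 = 45°, 135°, 225°, 315°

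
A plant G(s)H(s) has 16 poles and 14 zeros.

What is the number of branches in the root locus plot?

Root locus has n branches where n = number of poles = 16.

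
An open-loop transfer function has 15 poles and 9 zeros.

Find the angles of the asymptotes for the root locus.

n - m = 15 - 9 = 6. Angles: θk = (2k + 1)·180°/6 = 30°, 90°, 150°, 210°, 270°, 330°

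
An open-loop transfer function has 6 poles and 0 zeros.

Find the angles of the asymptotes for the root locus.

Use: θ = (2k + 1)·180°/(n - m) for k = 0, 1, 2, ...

n - m = 6 - 0 = 6. Angles: θk = (2k + 1)·180°/6 = 30°, 90°, 150°, 210°, 270°, 330°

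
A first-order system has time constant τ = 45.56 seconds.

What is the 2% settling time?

For first-order system, 2% settling time ≈ 4τ = 4 × 45.56 = 182.24 s.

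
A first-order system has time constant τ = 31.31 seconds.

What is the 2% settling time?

For first-order system, 2% settling time ≈ 4τ = 4 × 31.31 = 125.24 s.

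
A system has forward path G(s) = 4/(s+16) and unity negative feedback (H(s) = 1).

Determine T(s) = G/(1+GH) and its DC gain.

T(s) = G/(1+GH) = [4/(s+16)] / [1 + 4/(s+16)] = 4/(s+16+4) = 4/(s+20). DC gain = 4/20 = 0.2.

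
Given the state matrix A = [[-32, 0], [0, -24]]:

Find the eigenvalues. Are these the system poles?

For diagonal matrix, eigenvalues are diagonal entries: λ₁ = -32, λ₂ = -24. Eigenvalues of A = system poles.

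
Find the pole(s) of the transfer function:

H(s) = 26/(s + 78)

Pole is where denominator = 0: s + 78 = 0, so s = -78.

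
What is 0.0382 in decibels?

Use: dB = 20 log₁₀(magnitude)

dB = 20 log₁₀(0.0382) = -28.4 dB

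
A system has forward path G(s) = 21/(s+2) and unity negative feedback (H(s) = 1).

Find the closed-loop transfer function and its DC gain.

T(s) = G/(1+GH) = [21/(s+2)] / [1 + 21/(s+2)] = 21/(s+2+21) = 21/(s+23). DC gain = 21/23 = 0.9130.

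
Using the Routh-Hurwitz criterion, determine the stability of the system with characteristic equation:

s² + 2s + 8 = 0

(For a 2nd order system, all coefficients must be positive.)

Coefficients: 1, 2, 8. All positive, so system is stable.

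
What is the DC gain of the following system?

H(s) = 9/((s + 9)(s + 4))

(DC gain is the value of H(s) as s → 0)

DC gain = H(0) = 9/(9 × 4) = 9/36 = 0.25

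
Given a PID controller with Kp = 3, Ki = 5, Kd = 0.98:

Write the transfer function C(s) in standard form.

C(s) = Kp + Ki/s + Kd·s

Substituting values: C(s) = 3 + 5/s + 0.98s = (0.98s² + 3s + 5)/s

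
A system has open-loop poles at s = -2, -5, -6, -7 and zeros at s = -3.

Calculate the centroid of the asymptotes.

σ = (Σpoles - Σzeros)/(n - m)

σ = (Σpoles - Σzeros)/(n - m) = (-20 - (-3))/(4 - 1) = -17/3 = -5.67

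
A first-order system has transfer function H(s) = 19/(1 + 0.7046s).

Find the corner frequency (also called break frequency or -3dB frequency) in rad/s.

Corner frequency = 1/τ = 1/0.7046 = 1.419 rad/s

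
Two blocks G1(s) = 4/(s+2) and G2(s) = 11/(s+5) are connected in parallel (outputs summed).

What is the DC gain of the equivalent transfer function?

Parallel: G_eq = G1 + G2. DC gain = G1(0) + G2(0) = 4/2 + 11/5 = 2 + 2.2 = 4.2.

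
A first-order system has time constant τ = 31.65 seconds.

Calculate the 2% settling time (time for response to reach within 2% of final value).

For first-order system, 2% settling time ≈ 4τ = 4 × 31.65 = 126.6 s.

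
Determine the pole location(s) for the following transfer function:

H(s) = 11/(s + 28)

Pole is where denominator = 0: s + 28 = 0, so s = -28.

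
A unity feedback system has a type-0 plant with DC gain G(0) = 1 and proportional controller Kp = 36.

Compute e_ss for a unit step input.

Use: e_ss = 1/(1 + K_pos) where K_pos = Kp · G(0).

K_pos = Kp · G(0) = 36 × 1 = 36. e_ss = 1/(1 + 36) = 0.0270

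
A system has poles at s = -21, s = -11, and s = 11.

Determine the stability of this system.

Pole(s) at s = 11 are not in the left half-plane. System is unstable.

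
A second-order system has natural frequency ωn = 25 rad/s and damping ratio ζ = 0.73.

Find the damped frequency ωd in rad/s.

ωd = ωn√(1 - ζ²) = 25√(1 - 0.73²) = 17.09 rad/s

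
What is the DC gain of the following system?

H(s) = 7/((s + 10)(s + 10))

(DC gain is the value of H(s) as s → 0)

DC gain = H(0) = 7/(10 × 10) = 7/100 = 0.07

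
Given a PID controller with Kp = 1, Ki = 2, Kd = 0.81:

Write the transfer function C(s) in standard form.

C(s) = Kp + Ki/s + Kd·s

Substituting values: C(s) = 1 + 2/s + 0.81s = (0.81s² + s + 2)/s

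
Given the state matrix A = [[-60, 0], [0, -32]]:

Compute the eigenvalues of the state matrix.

For diagonal matrix, eigenvalues are diagonal entries: λ₁ = -60, λ₂ = -32.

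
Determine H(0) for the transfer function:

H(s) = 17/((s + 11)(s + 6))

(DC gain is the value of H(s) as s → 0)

DC gain = H(0) = 17/(11 × 6) = 17/66 = 0.2576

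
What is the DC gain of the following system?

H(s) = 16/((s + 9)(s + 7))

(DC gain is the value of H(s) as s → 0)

DC gain = H(0) = 16/(9 × 7) = 16/63 = 0.2540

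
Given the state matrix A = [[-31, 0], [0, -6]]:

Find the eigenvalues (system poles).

For diagonal matrix, eigenvalues are diagonal entries: λ₁ = -31, λ₂ = -6.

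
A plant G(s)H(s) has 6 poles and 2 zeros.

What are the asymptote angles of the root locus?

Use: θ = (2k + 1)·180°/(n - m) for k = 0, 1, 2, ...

n - m = 6 - 2 = 4. Angles: θk = (2k + 1)·180°/4 = 45°, 135°, 225°, 315°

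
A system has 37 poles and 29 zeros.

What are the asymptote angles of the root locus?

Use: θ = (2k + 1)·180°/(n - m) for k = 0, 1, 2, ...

n - m = 37 - 29 = 8. Angles: θk = (2k + 1)·180°/8 = 22.5°, 67.5°, 112.5°, 157.5°, 202.5°, 247.5°, 292.5°, 337.5°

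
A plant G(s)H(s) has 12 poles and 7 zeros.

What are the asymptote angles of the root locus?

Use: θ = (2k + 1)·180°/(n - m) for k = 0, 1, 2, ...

n - m = 12 - 7 = 5. Angles: θk = (2k + 1)·180°/5 = 36°, 108°, 180°, 252°, 324°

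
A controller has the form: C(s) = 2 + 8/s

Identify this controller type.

This is a Proportional-Integral (PI) controller.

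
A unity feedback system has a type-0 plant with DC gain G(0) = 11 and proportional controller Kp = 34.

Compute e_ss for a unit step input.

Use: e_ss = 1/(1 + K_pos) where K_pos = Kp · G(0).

K_pos = Kp · G(0) = 34 × 11 = 374. e_ss = 1/(1 + 374) = 0.0027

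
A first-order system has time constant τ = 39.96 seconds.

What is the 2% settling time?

For first-order system, 2% settling time ≈ 4τ = 4 × 39.96 = 159.84 s.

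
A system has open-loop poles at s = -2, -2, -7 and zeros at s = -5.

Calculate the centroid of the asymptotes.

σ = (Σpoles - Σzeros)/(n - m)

σ = (Σpoles - Σzeros)/(n - m) = (-11 - (-5))/(3 - 1) = -6/2 = -3.0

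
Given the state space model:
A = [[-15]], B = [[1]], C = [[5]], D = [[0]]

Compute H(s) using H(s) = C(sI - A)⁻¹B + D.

(sI - A)⁻¹ = 1/(s + 15). H(s) = 5 × 1/(s + 15) + 0 = 5/(s + 15).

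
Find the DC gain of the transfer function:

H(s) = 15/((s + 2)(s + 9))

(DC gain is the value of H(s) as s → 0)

DC gain = H(0) = 15/(2 × 9) = 15/18 = 0.8333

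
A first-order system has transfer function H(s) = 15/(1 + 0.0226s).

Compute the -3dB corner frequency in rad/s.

Corner frequency = 1/τ = 1/0.0226 = 44.248 rad/s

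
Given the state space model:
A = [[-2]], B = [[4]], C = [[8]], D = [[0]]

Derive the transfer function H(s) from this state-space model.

(sI - A)⁻¹ = 1/(s + 2). H(s) = 8 × 4/(s + 2) + 0 = 32/(s + 2).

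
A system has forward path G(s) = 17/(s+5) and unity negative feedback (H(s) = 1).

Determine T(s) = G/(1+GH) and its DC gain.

T(s) = G/(1+GH) = [17/(s+5)] / [1 + 17/(s+5)] = 17/(s+5+17) = 17/(s+22). DC gain = 17/22 = 0.7727.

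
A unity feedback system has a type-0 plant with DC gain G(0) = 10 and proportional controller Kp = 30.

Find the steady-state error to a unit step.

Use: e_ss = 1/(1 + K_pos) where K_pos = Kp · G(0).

K_pos = Kp · G(0) = 30 × 10 = 300. e_ss = 1/(1 + 300) = 0.0033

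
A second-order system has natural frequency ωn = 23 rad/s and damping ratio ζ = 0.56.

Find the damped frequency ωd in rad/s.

ωd = ωn√(1 - ζ²) = 23√(1 - 0.56²) = 19.06 rad/s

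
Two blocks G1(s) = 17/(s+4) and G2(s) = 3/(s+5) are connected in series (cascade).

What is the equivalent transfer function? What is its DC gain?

Series: multiply transfer functions. G_eq = 17/(s+4) × 3/(s+5) = 51/((s+4)(s+5)). DC gain = 51/(4×5) = 2.55.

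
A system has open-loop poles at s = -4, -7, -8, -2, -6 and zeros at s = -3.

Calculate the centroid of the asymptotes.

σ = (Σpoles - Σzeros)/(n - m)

σ = (Σpoles - Σzeros)/(n - m) = (-27 - (-3))/(5 - 1) = -24/4 = -6.0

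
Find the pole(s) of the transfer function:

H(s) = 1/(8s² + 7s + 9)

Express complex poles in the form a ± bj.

Discriminant = 7² - 4×8×9 = 49 - 288 = -239 < 0, so the poles are a complex conjugate pair s = (-7 ± j√239)/(2×8). Real part = -7/(2×8) = -7/16 = -0.4375; imaginary part = ±√239/(2×8) ≈ 0.9662. Poles: s = -0.4375 ± 0.9662j.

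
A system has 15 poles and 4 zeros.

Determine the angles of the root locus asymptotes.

n - m = 15 - 4 = 11. Angles: θk = (2k + 1)·180°/11 = 16.36°, 49.09°, 81.82°, 114.55°, 147.27°, 180°, 212.73°, 245.45°, 278.18°, 310.91°, 343.64°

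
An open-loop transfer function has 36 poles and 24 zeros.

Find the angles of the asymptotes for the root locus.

n - m = 36 - 24 = 12. Angles: θk = (2k + 1)·180°/12 = 15°, 45°, 75°, 105°, 135°, 165°, 195°, 225°, 255°, 285°, 315°, 345°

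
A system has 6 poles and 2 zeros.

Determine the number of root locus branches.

Root locus has n branches where n = number of poles = 6.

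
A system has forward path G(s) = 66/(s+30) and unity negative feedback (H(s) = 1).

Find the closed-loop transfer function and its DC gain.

T(s) = G/(1+GH) = [66/(s+30)] / [1 + 66/(s+30)] = 66/(s+30+66) = 66/(s+96). DC gain = 66/96 = 0.6875.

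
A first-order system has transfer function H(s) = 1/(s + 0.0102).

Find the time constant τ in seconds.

For H(s) = 1/(s + 1/τ), the pole is at -1/τ = -0.0102, so τ = 1/0.0102 = 98.04 s.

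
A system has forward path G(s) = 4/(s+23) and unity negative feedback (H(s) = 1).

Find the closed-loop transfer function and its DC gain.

T(s) = G/(1+GH) = [4/(s+23)] / [1 + 4/(s+23)] = 4/(s+23+4) = 4/(s+27). DC gain = 4/27 = 0.1481.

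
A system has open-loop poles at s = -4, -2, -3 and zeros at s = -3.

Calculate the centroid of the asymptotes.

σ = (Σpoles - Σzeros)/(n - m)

σ = (Σpoles - Σzeros)/(n - m) = (-9 - (-3))/(3 - 1) = -6/2 = -3.0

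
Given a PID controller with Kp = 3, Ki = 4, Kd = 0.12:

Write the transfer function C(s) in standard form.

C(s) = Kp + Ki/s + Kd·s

Substituting values: C(s) = 3 + 4/s + 0.12s = (0.12s² + 3s + 4)/s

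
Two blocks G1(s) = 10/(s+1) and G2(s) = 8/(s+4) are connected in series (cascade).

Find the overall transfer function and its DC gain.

Series: multiply transfer functions. G_eq = 10/(s+1) × 8/(s+4) = 80/((s+1)(s+4)). DC gain = 80/(1×4) = 20.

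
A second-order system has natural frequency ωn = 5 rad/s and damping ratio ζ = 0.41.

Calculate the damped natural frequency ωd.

ωd = ωn√(1 - ζ²) = 5√(1 - 0.41²) = 4.56 rad/s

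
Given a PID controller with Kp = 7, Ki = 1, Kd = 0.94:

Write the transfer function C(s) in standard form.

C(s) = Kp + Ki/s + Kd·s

Substituting values: C(s) = 7 + 1/s + 0.94s = (0.94s² + 7s + 1)/s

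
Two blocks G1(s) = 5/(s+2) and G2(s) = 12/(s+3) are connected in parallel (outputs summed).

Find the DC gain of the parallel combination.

Parallel: G_eq = G1 + G2. DC gain = G1(0) + G2(0) = 5/2 + 12/3 = 2.5 + 4 = 6.5.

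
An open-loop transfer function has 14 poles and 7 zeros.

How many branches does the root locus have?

Root locus has n branches where n = number of poles = 14.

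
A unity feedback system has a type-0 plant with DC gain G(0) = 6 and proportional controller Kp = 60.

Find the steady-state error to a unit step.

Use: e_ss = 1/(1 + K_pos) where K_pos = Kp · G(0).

K_pos = Kp · G(0) = 60 × 6 = 360. e_ss = 1/(1 + 360) = 0.0028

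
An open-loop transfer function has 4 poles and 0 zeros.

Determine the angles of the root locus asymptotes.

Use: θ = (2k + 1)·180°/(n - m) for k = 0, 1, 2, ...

n - m = 4 - 0 = 4. Angles: θk = (2k + 1)·180°/4 = 45°, 135°, 225°, 315°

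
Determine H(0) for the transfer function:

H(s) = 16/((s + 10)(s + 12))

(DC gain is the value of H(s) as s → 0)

DC gain = H(0) = 16/(10 × 12) = 16/120 = 0.1333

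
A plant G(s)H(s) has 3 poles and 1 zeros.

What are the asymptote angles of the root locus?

n - m = 3 - 1 = 2. Angles: θk = (2k + 1)·180°/2 = 90°, 270°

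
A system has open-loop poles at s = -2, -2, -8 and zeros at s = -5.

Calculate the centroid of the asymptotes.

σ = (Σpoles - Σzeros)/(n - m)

σ = (Σpoles - Σzeros)/(n - m) = (-12 - (-5))/(3 - 1) = -7/2 = -3.5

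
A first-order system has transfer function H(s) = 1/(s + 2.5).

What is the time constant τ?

For H(s) = 1/(s + 1/τ), the pole is at -1/τ = -2.5, so τ = 1/2.5 = 0.4 s.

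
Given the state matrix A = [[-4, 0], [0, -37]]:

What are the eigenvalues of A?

For diagonal matrix, eigenvalues are diagonal entries: λ₁ = -4, λ₂ = -37.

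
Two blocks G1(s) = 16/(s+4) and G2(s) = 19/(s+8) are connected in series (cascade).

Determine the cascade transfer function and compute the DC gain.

Series: multiply transfer functions. G_eq = 16/(s+4) × 19/(s+8) = 304/((s+4)(s+8)). DC gain = 304/(4×8) = 9.5.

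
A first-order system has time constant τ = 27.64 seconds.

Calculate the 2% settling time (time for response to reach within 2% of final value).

For first-order system, 2% settling time ≈ 4τ = 4 × 27.64 = 110.56 s.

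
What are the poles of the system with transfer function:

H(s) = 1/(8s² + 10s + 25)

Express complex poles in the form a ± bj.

Discriminant = 10² - 4×8×25 = 100 - 800 = -700 < 0, so the poles are a complex conjugate pair s = (-10 ± j√700)/(2×8). Real part = -10/(2×8) = -10/16 = -0.625; imaginary part = ±√700/(2×8) ≈ 1.6536. Poles: s = -0.625 ± 1.6536j.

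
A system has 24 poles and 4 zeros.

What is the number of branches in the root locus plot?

Root locus has n branches where n = number of poles = 24.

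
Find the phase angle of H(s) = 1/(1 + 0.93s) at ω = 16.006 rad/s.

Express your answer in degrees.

Phase = -arctan(ωτ) = -arctan(16.006 × 0.93) = -86.2°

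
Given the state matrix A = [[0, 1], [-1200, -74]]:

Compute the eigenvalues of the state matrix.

det(A - λI) = λ² - (-74)λ + 1200 = (λ - (-24))(λ - (-50)). Eigenvalues: -24, -50.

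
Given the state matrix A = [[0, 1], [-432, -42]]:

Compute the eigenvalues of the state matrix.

det(A - λI) = λ² - (-42)λ + 432 = (λ - (-24))(λ - (-18)). Eigenvalues: -24, -18.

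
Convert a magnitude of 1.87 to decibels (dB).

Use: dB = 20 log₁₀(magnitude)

dB = 20 log₁₀(1.87) = 5.4 dB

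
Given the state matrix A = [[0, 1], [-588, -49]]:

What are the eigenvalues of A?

det(A - λI) = λ² - (-49)λ + 588 = (λ - (-21))(λ - (-28)). Eigenvalues: -21, -28.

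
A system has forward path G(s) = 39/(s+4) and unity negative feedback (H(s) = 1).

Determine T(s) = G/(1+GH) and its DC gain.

T(s) = G/(1+GH) = [39/(s+4)] / [1 + 39/(s+4)] = 39/(s+4+39) = 39/(s+43). DC gain = 39/43 = 0.9070.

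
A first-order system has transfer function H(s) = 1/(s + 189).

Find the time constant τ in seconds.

For H(s) = 1/(s + 1/τ), the pole is at -1/τ = -189, so τ = 1/189 = 0.0053 s.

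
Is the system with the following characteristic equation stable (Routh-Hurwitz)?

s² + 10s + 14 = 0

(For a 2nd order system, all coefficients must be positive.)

Coefficients: 1, 10, 14. All positive, so system is stable.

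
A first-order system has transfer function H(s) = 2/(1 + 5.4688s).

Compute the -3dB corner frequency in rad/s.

Corner frequency = 1/τ = 1/5.4688 = 0.183 rad/s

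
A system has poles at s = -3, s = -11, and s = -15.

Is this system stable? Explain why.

All poles are in the left half-plane. System is stable.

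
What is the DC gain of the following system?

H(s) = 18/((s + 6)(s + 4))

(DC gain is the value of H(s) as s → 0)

DC gain = H(0) = 18/(6 × 4) = 18/24 = 0.75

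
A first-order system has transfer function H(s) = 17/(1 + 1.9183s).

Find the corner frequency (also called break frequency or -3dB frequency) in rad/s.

Corner frequency = 1/τ = 1/1.9183 = 0.521 rad/s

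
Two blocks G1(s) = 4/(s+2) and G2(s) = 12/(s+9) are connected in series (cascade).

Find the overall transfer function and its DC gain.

Series: multiply transfer functions. G_eq = 4/(s+2) × 12/(s+9) = 48/((s+2)(s+9)). DC gain = 48/(2×9) = 2.6667.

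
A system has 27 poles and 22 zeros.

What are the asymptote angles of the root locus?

n - m = 27 - 22 = 5. Angles: θk = (2k + 1)·180°/5 = 36°, 108°, 180°, 252°, 324°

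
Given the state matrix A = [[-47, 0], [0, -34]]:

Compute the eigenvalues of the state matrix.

For diagonal matrix, eigenvalues are diagonal entries: λ₁ = -47, λ₂ = -34.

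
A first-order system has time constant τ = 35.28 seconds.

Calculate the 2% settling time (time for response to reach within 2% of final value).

For first-order system, 2% settling time ≈ 4τ = 4 × 35.28 = 141.12 s.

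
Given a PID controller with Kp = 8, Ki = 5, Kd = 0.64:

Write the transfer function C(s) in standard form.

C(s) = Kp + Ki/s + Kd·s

Substituting values: C(s) = 8 + 5/s + 0.64s = (0.64s² + 8s + 5)/s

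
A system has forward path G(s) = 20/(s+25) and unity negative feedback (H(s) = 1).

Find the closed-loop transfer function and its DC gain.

T(s) = G/(1+GH) = [20/(s+25)] / [1 + 20/(s+25)] = 20/(s+25+20) = 20/(s+45). DC gain = 20/45 = 0.4444.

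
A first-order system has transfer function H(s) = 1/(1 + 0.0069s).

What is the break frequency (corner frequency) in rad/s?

Corner frequency = 1/τ = 1/0.0069 = 144.928 rad/s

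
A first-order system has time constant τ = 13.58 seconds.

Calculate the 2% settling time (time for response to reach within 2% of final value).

For first-order system, 2% settling time ≈ 4τ = 4 × 13.58 = 54.32 s.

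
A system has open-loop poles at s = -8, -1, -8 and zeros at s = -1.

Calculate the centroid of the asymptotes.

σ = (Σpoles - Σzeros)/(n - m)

σ = (Σpoles - Σzeros)/(n - m) = (-17 - (-1))/(3 - 1) = -16/2 = -8.0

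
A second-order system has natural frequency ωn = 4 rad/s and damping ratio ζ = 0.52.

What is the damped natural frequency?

ωd = ωn√(1 - ζ²) = 4√(1 - 0.52²) = 3.42 rad/s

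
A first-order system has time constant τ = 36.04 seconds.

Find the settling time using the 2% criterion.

For first-order system, 2% settling time ≈ 4τ = 4 × 36.04 = 144.16 s.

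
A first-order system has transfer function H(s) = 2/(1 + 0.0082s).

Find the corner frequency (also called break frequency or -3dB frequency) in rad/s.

Corner frequency = 1/τ = 1/0.0082 = 121.951 rad/s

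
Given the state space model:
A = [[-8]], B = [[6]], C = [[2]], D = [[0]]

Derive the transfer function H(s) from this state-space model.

(sI - A)⁻¹ = 1/(s + 8). H(s) = 2 × 6/(s + 8) + 0 = 12/(s + 8).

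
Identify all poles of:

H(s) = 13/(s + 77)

Pole is where denominator = 0: s + 77 = 0, so s = -77.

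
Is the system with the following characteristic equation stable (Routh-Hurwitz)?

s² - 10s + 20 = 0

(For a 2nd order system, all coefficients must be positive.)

Coefficients: 1, -10, 20. b=-10 not positive, so system is unstable.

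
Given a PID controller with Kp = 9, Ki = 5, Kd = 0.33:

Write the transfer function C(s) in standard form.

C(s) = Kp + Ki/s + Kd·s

Substituting values: C(s) = 9 + 5/s + 0.33s = (0.33s² + 9s + 5)/s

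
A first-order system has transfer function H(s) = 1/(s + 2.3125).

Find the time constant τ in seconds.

For H(s) = 1/(s + 1/τ), the pole is at -1/τ = -2.3125, so τ = 1/2.3125 = 0.4324 s.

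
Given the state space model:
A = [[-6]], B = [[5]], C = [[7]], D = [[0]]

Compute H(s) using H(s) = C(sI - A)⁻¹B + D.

(sI - A)⁻¹ = 1/(s + 6). H(s) = 7 × 5/(s + 6) + 0 = 35/(s + 6).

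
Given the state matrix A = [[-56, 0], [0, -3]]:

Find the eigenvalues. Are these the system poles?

For diagonal matrix, eigenvalues are diagonal entries: λ₁ = -56, λ₂ = -3. Eigenvalues of A = system poles.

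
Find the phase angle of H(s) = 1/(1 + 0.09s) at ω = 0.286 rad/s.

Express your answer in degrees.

Phase = -arctan(ωτ) = -arctan(0.286 × 0.09) = -1.5°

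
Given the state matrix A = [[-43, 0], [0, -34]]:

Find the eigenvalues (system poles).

For diagonal matrix, eigenvalues are diagonal entries: λ₁ = -43, λ₂ = -34.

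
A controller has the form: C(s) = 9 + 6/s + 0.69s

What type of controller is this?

This is a Proportional-Integral-Derivative (PID) controller.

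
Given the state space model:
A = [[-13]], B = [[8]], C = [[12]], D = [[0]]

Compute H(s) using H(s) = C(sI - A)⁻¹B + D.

(sI - A)⁻¹ = 1/(s + 13). H(s) = 12 × 8/(s + 13) + 0 = 96/(s + 13).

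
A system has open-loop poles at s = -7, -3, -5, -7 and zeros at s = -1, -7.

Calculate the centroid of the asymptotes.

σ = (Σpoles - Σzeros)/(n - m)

σ = (Σpoles - Σzeros)/(n - m) = (-22 - (-8))/(4 - 2) = -14/2 = -7.0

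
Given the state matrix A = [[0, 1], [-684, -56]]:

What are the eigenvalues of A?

det(A - λI) = λ² - (-56)λ + 684 = (λ - (-38))(λ - (-18)). Eigenvalues: -38, -18.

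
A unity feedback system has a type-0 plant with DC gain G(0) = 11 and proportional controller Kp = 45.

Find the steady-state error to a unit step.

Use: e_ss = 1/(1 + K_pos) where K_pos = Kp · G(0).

K_pos = Kp · G(0) = 45 × 11 = 495. e_ss = 1/(1 + 495) = 0.0020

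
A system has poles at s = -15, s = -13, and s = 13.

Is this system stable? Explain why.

Pole(s) at s = 13 are not in the left half-plane. System is unstable.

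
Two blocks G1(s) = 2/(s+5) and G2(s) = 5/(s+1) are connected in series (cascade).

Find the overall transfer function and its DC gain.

Series: multiply transfer functions. G_eq = 2/(s+5) × 5/(s+1) = 10/((s+5)(s+1)). DC gain = 10/(5×1) = 2.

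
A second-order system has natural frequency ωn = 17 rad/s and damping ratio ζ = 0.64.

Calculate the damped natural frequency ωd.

ωd = ωn√(1 - ζ²) = 17√(1 - 0.64²) = 13.06 rad/s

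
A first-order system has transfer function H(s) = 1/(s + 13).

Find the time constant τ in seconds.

For H(s) = 1/(s + 1/τ), the pole is at -1/τ = -13, so τ = 1/13 = 0.0769 s.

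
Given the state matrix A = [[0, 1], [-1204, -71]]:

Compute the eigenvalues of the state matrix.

det(A - λI) = λ² - (-71)λ + 1204 = (λ - (-43))(λ - (-28)). Eigenvalues: -43, -28.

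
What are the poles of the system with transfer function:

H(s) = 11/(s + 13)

Pole is where denominator = 0: s + 13 = 0, so s = -13.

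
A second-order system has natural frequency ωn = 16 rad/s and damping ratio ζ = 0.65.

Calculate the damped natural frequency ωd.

ωd = ωn√(1 - ζ²) = 16√(1 - 0.65²) = 12.16 rad/s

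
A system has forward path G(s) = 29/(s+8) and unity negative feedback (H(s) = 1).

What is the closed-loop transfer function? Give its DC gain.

T(s) = G/(1+GH) = [29/(s+8)] / [1 + 29/(s+8)] = 29/(s+8+29) = 29/(s+37). DC gain = 29/37 = 0.7838.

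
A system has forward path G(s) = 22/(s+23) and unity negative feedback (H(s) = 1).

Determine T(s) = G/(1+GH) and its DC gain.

T(s) = G/(1+GH) = [22/(s+23)] / [1 + 22/(s+23)] = 22/(s+23+22) = 22/(s+45). DC gain = 22/45 = 0.4889.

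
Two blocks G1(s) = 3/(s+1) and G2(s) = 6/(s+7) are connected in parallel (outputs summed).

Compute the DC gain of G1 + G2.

Parallel: G_eq = G1 + G2. DC gain = G1(0) + G2(0) = 3/1 + 6/7 = 3 + 0.8571 = 3.8571.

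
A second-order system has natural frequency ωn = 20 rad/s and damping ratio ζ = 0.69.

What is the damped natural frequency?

ωd = ωn√(1 - ζ²) = 20√(1 - 0.69²) = 14.48 rad/s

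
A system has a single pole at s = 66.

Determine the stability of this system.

Pole at s = 66 is in the right half-plane. Unstable.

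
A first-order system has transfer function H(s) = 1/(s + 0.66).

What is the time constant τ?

For H(s) = 1/(s + 1/τ), the pole is at -1/τ = -0.66, so τ = 1/0.66 = 1.5152 s.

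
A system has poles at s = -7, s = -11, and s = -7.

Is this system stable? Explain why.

All poles are in the left half-plane. System is stable.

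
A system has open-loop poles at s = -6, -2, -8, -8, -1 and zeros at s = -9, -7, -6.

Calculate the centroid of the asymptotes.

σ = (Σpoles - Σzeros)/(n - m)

σ = (Σpoles - Σzeros)/(n - m) = (-25 - (-22))/(5 - 3) = -3/2 = -1.5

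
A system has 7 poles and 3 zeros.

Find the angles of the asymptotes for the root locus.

n - m = 7 - 3 = 4. Angles: θk = (2k + 1)·180°/4 = 45°, 135°, 225°, 315°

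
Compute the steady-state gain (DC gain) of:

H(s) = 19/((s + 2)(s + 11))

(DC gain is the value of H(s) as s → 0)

DC gain = H(0) = 19/(2 × 11) = 19/22 = 0.8636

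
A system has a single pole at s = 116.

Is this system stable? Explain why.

Pole at s = 116 is in the right half-plane. Unstable.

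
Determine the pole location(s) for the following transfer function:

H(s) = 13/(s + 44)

Pole is where denominator = 0: s + 44 = 0, so s = -44.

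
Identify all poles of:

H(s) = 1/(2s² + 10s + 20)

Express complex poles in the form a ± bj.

Discriminant = 10² - 4×2×20 = 100 - 160 = -60 < 0, so the poles are a complex conjugate pair s = (-10 ± j√60)/(2×2). Real part = -10/(2×2) = -10/4 = -2.5; imaginary part = ±√60/(2×2) ≈ 1.9365. Poles: s = -2.5 ± 1.9365j.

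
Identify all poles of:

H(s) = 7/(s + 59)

Pole is where denominator = 0: s + 59 = 0, so s = -59.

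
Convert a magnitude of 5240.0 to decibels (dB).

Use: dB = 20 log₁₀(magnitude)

dB = 20 log₁₀(5240.0) = 74.4 dB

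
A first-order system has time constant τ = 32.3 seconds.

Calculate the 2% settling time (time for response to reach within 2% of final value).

For first-order system, 2% settling time ≈ 4τ = 4 × 32.3 = 129.2 s.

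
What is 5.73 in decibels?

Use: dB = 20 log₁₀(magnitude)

dB = 20 log₁₀(5.73) = 15.2 dB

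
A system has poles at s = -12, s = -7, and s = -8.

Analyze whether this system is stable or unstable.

All poles are in the left half-plane. System is stable.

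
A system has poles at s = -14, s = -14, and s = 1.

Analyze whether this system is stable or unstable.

Pole(s) at s = 1 are not in the left half-plane. System is unstable.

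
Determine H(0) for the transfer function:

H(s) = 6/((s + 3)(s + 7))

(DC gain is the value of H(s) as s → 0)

DC gain = H(0) = 6/(3 × 7) = 6/21 = 0.2857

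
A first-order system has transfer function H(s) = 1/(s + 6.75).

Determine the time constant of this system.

For H(s) = 1/(s + 1/τ), the pole is at -1/τ = -6.75, so τ = 1/6.75 = 0.1481 s.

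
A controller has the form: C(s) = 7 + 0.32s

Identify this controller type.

This is a Proportional-Derivative (PD) controller.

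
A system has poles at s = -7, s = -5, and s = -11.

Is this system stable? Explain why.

All poles are in the left half-plane. System is stable.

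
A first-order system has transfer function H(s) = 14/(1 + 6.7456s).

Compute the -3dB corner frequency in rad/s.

Corner frequency = 1/τ = 1/6.7456 = 0.148 rad/s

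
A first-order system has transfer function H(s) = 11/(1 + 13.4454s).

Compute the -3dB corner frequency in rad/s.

Corner frequency = 1/τ = 1/13.4454 = 0.074 rad/s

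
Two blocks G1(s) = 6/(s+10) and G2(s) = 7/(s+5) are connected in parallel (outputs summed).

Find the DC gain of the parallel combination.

Parallel: G_eq = G1 + G2. DC gain = G1(0) + G2(0) = 6/10 + 7/5 = 0.6 + 1.4 = 2.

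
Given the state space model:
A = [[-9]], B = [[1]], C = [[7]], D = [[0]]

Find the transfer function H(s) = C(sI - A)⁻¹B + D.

(sI - A)⁻¹ = 1/(s + 9). H(s) = 7 × 1/(s + 9) + 0 = 7/(s + 9).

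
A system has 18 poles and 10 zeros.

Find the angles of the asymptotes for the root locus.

n - m = 18 - 10 = 8. Angles: θk = (2k + 1)·180°/8 = 22.5°, 67.5°, 112.5°, 157.5°, 202.5°, 247.5°, 292.5°, 337.5°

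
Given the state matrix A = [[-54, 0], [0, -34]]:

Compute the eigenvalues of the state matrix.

For diagonal matrix, eigenvalues are diagonal entries: λ₁ = -54, λ₂ = -34.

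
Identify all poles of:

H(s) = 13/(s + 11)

Pole is where denominator = 0: s + 11 = 0, so s = -11.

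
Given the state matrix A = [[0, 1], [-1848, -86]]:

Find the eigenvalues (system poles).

det(A - λI) = λ² - (-86)λ + 1848 = (λ - (-42))(λ - (-44)). Eigenvalues: -42, -44.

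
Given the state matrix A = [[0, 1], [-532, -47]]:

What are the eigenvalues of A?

det(A - λI) = λ² - (-47)λ + 532 = (λ - (-19))(λ - (-28)). Eigenvalues: -19, -28.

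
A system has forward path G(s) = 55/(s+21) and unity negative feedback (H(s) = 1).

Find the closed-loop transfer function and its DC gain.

T(s) = G/(1+GH) = [55/(s+21)] / [1 + 55/(s+21)] = 55/(s+21+55) = 55/(s+76). DC gain = 55/76 = 0.7237.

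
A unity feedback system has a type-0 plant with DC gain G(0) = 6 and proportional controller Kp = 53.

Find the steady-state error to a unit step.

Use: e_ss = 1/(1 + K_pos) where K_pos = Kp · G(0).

K_pos = Kp · G(0) = 53 × 6 = 318. e_ss = 1/(1 + 318) = 0.0031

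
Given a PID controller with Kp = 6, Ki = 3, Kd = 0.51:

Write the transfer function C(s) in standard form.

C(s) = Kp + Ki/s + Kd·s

Substituting values: C(s) = 6 + 3/s + 0.51s = (0.51s² + 6s + 3)/s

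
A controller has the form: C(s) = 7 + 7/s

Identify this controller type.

This is a Proportional-Integral (PI) controller.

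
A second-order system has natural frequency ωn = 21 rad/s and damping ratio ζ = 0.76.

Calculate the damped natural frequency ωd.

ωd = ωn√(1 - ζ²) = 21√(1 - 0.76²) = 13.65 rad/s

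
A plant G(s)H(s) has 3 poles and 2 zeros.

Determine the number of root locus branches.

Root locus has n branches where n = number of poles = 3.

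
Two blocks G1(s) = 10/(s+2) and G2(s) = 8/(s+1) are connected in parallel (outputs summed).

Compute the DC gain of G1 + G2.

Parallel: G_eq = G1 + G2. DC gain = G1(0) + G2(0) = 10/2 + 8/1 = 5 + 8 = 13.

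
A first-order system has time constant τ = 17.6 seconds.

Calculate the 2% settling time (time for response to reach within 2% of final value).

For first-order system, 2% settling time ≈ 4τ = 4 × 17.6 = 70.4 s.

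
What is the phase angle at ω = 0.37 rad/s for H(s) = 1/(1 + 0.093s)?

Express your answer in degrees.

Phase = -arctan(ωτ) = -arctan(0.37 × 0.093) = -2.0°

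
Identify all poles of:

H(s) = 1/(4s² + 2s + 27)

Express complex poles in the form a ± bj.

Discriminant = 2² - 4×4×27 = 4 - 432 = -428 < 0, so the poles are a complex conjugate pair s = (-2 ± j√428)/(2×4). Real part = -2/(2×4) = -2/8 = -0.25; imaginary part = ±√428/(2×4) ≈ 2.5860. Poles: s = -0.25 ± 2.5860j.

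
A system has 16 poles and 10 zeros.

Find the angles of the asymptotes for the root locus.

n - m = 16 - 10 = 6. Angles: θk = (2k + 1)·180°/6 = 30°, 90°, 150°, 210°, 270°, 330°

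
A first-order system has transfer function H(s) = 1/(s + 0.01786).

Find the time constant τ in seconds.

For H(s) = 1/(s + 1/τ), the pole is at -1/τ = -0.01786, so τ = 1/0.01786 = 55.99 s.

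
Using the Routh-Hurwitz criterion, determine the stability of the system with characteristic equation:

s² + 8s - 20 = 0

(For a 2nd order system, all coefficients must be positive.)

Coefficients: 1, 8, -20. c=-20 not positive, so system is unstable.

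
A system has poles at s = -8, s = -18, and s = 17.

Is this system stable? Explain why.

Pole(s) at s = 17 are not in the left half-plane. System is unstable.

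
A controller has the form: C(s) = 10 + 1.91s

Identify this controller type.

This is a Proportional-Derivative (PD) controller.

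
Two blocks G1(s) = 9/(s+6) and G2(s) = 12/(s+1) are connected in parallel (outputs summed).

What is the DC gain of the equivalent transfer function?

Parallel: G_eq = G1 + G2. DC gain = G1(0) + G2(0) = 9/6 + 12/1 = 1.5 + 12 = 13.5.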